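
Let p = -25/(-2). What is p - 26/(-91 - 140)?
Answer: 5827/462 ≈ 12.613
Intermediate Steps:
p = 25/2 (p = -25*(-½) = 25/2 ≈ 12.500)
p - 26/(-91 - 140) = 25/2 - 26/(-91 - 140) = 25/2 - 26/(-231) = 25/2 - 1/231*(-26) = 25/2 + 26/231 = 5827/462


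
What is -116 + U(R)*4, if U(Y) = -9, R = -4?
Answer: -152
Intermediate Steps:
-116 + U(R)*4 = -116 - 9*4 = -116 - 36 = -152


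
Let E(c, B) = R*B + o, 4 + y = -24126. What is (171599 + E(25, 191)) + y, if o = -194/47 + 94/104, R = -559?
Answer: 99462921/2444 ≈ 40697.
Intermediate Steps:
y = -24130 (y = -4 - 24126 = -24130)
o = -7879/2444 (o = -194*1/47 + 94*(1/104) = -194/47 + 47/52 = -7879/2444 ≈ -3.2238)
E(c, B) = -7879/2444 - 559*B (E(c, B) = -559*B - 7879/2444 = -7879/2444 - 559*B)
(171599 + E(25, 191)) + y = (171599 + (-7879/2444 - 559*191)) - 24130 = (171599 + (-7879/2444 - 106769)) - 24130 = (171599 - 260951315/2444) - 24130 = 158436641/2444 - 24130 = 99462921/2444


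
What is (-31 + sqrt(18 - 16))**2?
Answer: (31 - sqrt(2))**2 ≈ 875.32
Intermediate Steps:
(-31 + sqrt(18 - 16))**2 = (-31 + sqrt(2))**2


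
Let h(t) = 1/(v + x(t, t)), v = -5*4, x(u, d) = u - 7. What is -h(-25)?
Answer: 1/52 ≈ 0.019231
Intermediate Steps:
x(u, d) = -7 + u
v = -20
h(t) = 1/(-27 + t) (h(t) = 1/(-20 + (-7 + t)) = 1/(-27 + t))
-h(-25) = -1/(-27 - 25) = -1/(-52) = -1*(-1/52) = 1/52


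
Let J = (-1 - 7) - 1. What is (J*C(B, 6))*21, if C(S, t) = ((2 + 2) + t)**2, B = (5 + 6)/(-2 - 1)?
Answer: -18900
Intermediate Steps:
J = -9 (J = -8 - 1 = -9)
B = -11/3 (B = 11/(-3) = 11*(-1/3) = -11/3 ≈ -3.6667)
C(S, t) = (4 + t)**2
(J*C(B, 6))*21 = -9*(4 + 6)**2*21 = -9*10**2*21 = -9*100*21 = -900*21 = -18900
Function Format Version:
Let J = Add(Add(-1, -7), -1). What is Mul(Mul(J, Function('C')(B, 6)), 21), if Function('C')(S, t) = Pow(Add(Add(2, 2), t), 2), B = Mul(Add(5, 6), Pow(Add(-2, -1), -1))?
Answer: -18900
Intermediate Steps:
J = -9 (J = Add(-8, -1) = -9)
B = Rational(-11, 3) (B = Mul(11, Pow(-3, -1)) = Mul(11, Rational(-1, 3)) = Rational(-11, 3) ≈ -3.6667)
Function('C')(S, t) = Pow(Add(4, t), 2)
Mul(Mul(J, Function('C')(B, 6)), 21) = Mul(Mul(-9, Pow(Add(4, 6), 2)), 21) = Mul(Mul(-9, Pow(10, 2)), 21) = Mul(Mul(-9, 100), 21) = Mul(-900, 21) = -18900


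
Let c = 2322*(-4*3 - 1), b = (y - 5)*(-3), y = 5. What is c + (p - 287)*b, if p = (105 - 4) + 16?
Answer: -30186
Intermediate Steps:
p = 117 (p = 101 + 16 = 117)
b = 0 (b = (5 - 5)*(-3) = 0*(-3) = 0)
c = -30186 (c = 2322*(-12 - 1) = 2322*(-13) = -30186)
c + (p - 287)*b = -30186 + (117 - 287)*0 = -30186 - 170*0 = -30186 + 0 = -30186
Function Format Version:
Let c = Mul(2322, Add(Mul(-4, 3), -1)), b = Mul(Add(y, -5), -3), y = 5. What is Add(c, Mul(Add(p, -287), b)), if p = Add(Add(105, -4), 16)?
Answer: -30186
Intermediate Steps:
p = 117 (p = Add(101, 16) = 117)
b = 0 (b = Mul(Add(5, -5), -3) = Mul(0, -3) = 0)
c = -30186 (c = Mul(2322, Add(-12, -1)) = Mul(2322, -13) = -30186)
Add(c, Mul(Add(p, -287), b)) = Add(-30186, Mul(Add(117, -287), 0)) = Add(-30186, Mul(-170, 0)) = Add(-30186, 0) = -30186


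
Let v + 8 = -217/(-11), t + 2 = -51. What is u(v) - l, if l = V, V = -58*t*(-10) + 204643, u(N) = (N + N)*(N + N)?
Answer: -20975699/121 ≈ -1.7335e+5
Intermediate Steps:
t = -53 (t = -2 - 51 = -53)
v = 129/11 (v = -8 - 217/(-11) = -8 - 217*(-1/11) = -8 + 217/11 = 129/11 ≈ 11.727)
u(N) = 4*N² (u(N) = (2*N)*(2*N) = 4*N²)
V = 173903 (V = -58*(-53)*(-10) + 204643 = 3074*(-10) + 204643 = -30740 + 204643 = 173903)
l = 173903
u(v) - l = 4*(129/11)² - 1*173903 = 4*(16641/121) - 173903 = 66564/121 - 173903 = -20975699/121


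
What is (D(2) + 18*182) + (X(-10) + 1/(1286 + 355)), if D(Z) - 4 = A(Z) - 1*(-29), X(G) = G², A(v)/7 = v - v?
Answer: 5594170/1641 ≈ 3409.0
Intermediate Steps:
A(v) = 0 (A(v) = 7*(v - v) = 7*0 = 0)
D(Z) = 33 (D(Z) = 4 + (0 - 1*(-29)) = 4 + (0 + 29) = 4 + 29 = 33)
(D(2) + 18*182) + (X(-10) + 1/(1286 + 355)) = (33 + 18*182) + ((-10)² + 1/(1286 + 355)) = (33 + 3276) + (100 + 1/1641) = 3309 + (100 + 1/1641) = 3309 + 164101/1641 = 5594170/1641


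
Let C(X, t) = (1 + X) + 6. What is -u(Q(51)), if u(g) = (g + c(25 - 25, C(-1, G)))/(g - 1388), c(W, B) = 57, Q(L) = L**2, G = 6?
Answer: -2658/1213 ≈ -2.1913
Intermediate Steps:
C(X, t) = 7 + X
u(g) = (57 + g)/(-1388 + g) (u(g) = (g + 57)/(g - 1388) = (57 + g)/(-1388 + g))
-u(Q(51)) = -(57 + 51**2)/(-1388 + 51**2) = -(57 + 2601)/(-1388 + 2601) = -2658/1213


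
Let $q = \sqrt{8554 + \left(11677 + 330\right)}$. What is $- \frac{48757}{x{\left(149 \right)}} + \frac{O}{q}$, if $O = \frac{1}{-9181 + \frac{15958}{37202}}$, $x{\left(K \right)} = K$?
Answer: $- \frac{48757}{149} - \frac{18601 \sqrt{20561}}{3511156776922} \approx -327.23$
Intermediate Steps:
$O = - \frac{18601}{170767802}$ ($O = \frac{1}{-9181 + 15958 \cdot \frac{1}{37202}} = \frac{1}{-9181 + \frac{7979}{18601}} = \frac{1}{- \frac{170767802}{18601}} = - \frac{18601}{170767802} \approx -0.00010893$)
$q = \sqrt{20561}$ ($q = \sqrt{8554 + 12007} = \sqrt{20561} \approx 143.39$)
$- \frac{48757}{x{\left(149 \right)}} + \frac{O}{q} = - \frac{48757}{149} - \frac{18601}{170767802 \sqrt{20561}} = \left(-48757\right) \frac{1}{149} - \frac{18601 \frac{\sqrt{20561}}{20561}}{170767802} = - \frac{48757}{149} - \frac{18601 \sqrt{20561}}{3511156776922}$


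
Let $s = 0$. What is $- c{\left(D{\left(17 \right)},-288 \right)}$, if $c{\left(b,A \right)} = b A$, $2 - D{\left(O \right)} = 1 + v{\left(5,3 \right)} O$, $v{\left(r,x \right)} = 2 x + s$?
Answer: $-29088$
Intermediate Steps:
$v{\left(r,x \right)} = 2 x$ ($v{\left(r,x \right)} = 2 x + 0 = 2 x$)
$D{\left(O \right)} = 1 - 6 O$ ($D{\left(O \right)} = 2 - \left(1 + 2 \cdot 3 O\right) = 2 - \left(1 + 6 O\right) = 1 - 6 O$)
$c{\left(b,A \right)} = A b$
$- c{\left(D{\left(17 \right)},-288 \right)} = - \left(-288\right) \left(1 - 102\right) = - \left(-288\right) \left(-101\right) = \left(-1\right) 29088 = -29088$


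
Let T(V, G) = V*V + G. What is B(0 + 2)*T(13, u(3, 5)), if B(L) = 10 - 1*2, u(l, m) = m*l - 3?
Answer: 1448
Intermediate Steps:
u(l, m) = -3 + l*m (u(l, m) = l*m - 3 = -3 + l*m)
T(V, G) = G + V² (T(V, G) = V² + G = G + V²)
B(L) = 8 (B(L) = 10 - 2 = 8)
B(0 + 2)*T(13, u(3, 5)) = 8*((-3 + 3*5) + 13²) = 8*((-3 + 15) + 169) = 8*(12 + 169) = 8*181 = 1448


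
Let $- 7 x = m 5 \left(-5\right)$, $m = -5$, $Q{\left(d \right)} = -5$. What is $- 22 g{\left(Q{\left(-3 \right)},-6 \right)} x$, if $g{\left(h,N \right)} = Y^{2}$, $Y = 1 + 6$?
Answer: $19250$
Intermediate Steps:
$Y = 7$
$g{\left(h,N \right)} = 49$ ($g{\left(h,N \right)} = 7^{2} = 49$)
$x = - \frac{125}{7}$ ($x = - \frac{\left(-5\right) 5 \left(-5\right)}{7} = - \frac{\left(-25\right) \left(-5\right)}{7} = \left(- \frac{1}{7}\right) 125 = - \frac{125}{7} \approx -17.857$)
$- 22 g{\left(Q{\left(-3 \right)},-6 \right)} x = \left(-22\right) 49 \left(- \frac{125}{7}\right) = \left(-1078\right) \left(- \frac{125}{7}\right) = 19250$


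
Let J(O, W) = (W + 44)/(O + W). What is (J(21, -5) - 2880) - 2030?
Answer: -78521/16 ≈ -4907.6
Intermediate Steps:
J(O, W) = (44 + W)/(O + W)
(J(21, -5) - 2880) - 2030 = ((44 - 5)/(21 - 5) - 2880) - 2030 = (39/16 - 2880) - 2030 = -46041/16 - 2030 = -78521/16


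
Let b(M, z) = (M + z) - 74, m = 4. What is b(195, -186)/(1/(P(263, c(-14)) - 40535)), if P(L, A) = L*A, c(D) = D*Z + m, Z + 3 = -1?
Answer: 1609075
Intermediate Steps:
Z = -4 (Z = -3 - 1 = -4)
c(D) = 4 - 4*D (c(D) = D*(-4) + 4 = -4*D + 4 = 4 - 4*D)
P(L, A) = A*L
b(M, z) = -74 + M + z
b(195, -186)/(1/(P(263, c(-14)) - 40535)) = (-74 + 195 - 186)/(1/((4 - 4*(-14))*263 - 40535)) = -65/(1/((4 + 56)*263 - 40535)) = -65/(1/(60*263 - 40535)) = -65/(1/(15780 - 40535)) = -65/(1/(-24755)) = -65/(-1/24755) = -65*(-24755) = 1609075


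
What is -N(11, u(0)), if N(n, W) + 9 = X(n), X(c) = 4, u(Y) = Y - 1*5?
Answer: 5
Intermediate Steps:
u(Y) = -5 + Y (u(Y) = Y - 5 = -5 + Y)
N(n, W) = -5 (N(n, W) = -9 + 4 = -5)
-N(11, u(0)) = -1*(-5) = 5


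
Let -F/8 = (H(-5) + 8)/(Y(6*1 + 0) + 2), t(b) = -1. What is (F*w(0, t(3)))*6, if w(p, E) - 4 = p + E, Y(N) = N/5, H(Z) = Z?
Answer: -135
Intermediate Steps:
Y(N) = N/5 (Y(N) = N*(1/5) = N/5)
w(p, E) = 4 + E + p (w(p, E) = 4 + (p + E) = 4 + (E + p) = 4 + E + p)
F = -15/2 (F = -8*(-5 + 8)/((6*1 + 0)/5 + 2) = -24/((6 + 0)/5 + 2) = -24/((1/5)*6 + 2) = -24/(6/5 + 2) = -24/16/5 = -24*5/16 = -8*15/16 = -15/2 ≈ -7.5000)
(F*w(0, t(3)))*6 = -15*(4 - 1 + 0)/2*6 = -15/2*3*6 = -45/2*6 = -135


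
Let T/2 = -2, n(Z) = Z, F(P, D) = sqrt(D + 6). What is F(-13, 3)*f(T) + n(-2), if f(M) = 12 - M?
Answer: 46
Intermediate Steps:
F(P, D) = sqrt(6 + D)
T = -4 (T = 2*(-2) = -4)
F(-13, 3)*f(T) + n(-2) = sqrt(6 + 3)*(12 - 1*(-4)) - 2 = sqrt(9)*(12 + 4) - 2 = 3*16 - 2 = 48 - 2 = 46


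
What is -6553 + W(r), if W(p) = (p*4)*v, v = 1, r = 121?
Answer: -6069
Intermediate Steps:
W(p) = 4*p (W(p) = (p*4)*1 = (4*p)*1 = 4*p)
-6553 + W(r) = -6553 + 4*121 = -6553 + 484 = -6069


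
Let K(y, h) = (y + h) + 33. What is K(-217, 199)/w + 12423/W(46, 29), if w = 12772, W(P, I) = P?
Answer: 79333623/293756 ≈ 270.07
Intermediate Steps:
K(y, h) = 33 + h + y (K(y, h) = (h + y) + 33 = 33 + h + y)
K(-217, 199)/w + 12423/W(46, 29) = (33 + 199 - 217)/12772 + 12423/46 = 15*(1/12772) + 12423*(1/46) = 15/12772 + 12423/46 = 79333623/293756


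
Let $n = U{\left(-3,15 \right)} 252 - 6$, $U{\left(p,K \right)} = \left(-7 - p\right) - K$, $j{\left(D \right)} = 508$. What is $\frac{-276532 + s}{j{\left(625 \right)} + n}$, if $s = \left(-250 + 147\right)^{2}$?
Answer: $\frac{265923}{4286} \approx 62.045$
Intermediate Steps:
$U{\left(p,K \right)} = -7 - K - p$
$s = 10609$ ($s = \left(-103\right)^{2} = 10609$)
$n = -4794$ ($n = \left(-7 - 15 - -3\right) 252 - 6 = \left(-7 - 15 + 3\right) 252 - 6 = \left(-19\right) 252 - 6 = -4788 - 6 = -4794$)
$\frac{-276532 + s}{j{\left(625 \right)} + n} = \frac{-276532 + 10609}{508 - 4794} = - \frac{265923}{-4286} = \left(-265923\right) \left(- \frac{1}{4286}\right) = \frac{265923}{4286}$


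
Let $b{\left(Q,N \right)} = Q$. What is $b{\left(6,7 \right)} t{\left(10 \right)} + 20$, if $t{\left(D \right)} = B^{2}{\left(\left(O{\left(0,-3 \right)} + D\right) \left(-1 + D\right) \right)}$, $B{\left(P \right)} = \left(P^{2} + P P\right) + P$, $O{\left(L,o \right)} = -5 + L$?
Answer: $100614170$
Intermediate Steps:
$B{\left(P \right)} = P + 2 P^{2}$ ($B{\left(P \right)} = \left(P^{2} + P^{2}\right) + P = 2 P^{2} + P = P + 2 P^{2}$)
$t{\left(D \right)} = \left(1 + 2 \left(-1 + D\right) \left(-5 + D\right)\right)^{2} \left(-1 + D\right)^{2} \left(-5 + D\right)^{2}$ ($t{\left(D \right)} = \left(\left(\left(-5 + 0\right) + D\right) \left(-1 + D\right) \left(1 + 2 \left(\left(-5 + 0\right) + D\right) \left(-1 + D\right)\right)\right)^{2} = \left(\left(-5 + D\right) \left(-1 + D\right) \left(1 + 2 \left(-5 + D\right) \left(-1 + D\right)\right)\right)^{2} = \left(\left(-1 + D\right) \left(-5 + D\right) \left(1 + 2 \left(-1 + D\right) \left(-5 + D\right)\right)\right)^{2} = \left(\left(1 + 2 \left(-1 + D\right) \left(-5 + D\right)\right) \left(-1 + D\right) \left(-5 + D\right)\right)^{2} = \left(1 + 2 \left(-1 + D\right) \left(-5 + D\right)\right)^{2} \left(-1 + D\right)^{2} \left(-5 + D\right)^{2}$)
$b{\left(6,7 \right)} t{\left(10 \right)} + 20 = 6 \left(5 + 10^{2} - 60\right)^{2} \left(11 - 120 + 2 \cdot 10^{2}\right)^{2} + 20 = 6 \left(5 + 100 - 60\right)^{2} \left(11 - 120 + 2 \cdot 100\right)^{2} + 20 = 6 \cdot 45^{2} \left(11 - 120 + 200\right)^{2} + 20 = 6 \cdot 2025 \cdot 91^{2} + 20 = 6 \cdot 2025 \cdot 8281 + 20 = 6 \cdot 16769025 + 20 = 100614150 + 20 = 100614170$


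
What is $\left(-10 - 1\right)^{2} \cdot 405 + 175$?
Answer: $49180$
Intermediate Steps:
$\left(-10 - 1\right)^{2} \cdot 405 + 175 = \left(-11\right)^{2} \cdot 405 + 175 = 121 \cdot 405 + 175 = 49005 + 175 = 49180$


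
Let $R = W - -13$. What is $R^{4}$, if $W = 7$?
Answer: $160000$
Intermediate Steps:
$R = 20$ ($R = 7 - -13 = 7 + 13 = 20$)
$R^{4} = 20^{4} = 160000$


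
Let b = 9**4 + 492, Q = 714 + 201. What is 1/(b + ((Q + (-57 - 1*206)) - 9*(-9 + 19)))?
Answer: 1/7615 ≈ 0.00013132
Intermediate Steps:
Q = 915
b = 7053 (b = 6561 + 492 = 7053)
1/(b + ((Q + (-57 - 1*206)) - 9*(-9 + 19))) = 1/(7053 + ((915 + (-57 - 1*206)) - 9*(-9 + 19))) = 1/(7053 + ((915 + (-57 - 206)) - 9*10)) = 1/(7053 + ((915 - 263) - 90)) = 1/(7053 + (652 - 90)) = 1/(7053 + 562) = 1/7615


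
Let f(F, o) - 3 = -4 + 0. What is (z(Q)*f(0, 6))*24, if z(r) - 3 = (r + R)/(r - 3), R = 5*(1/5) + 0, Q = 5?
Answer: -144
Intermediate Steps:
R = 1 (R = 5*(1*(1/5)) + 0 = 5*(1/5) + 0 = 1 + 0 = 1)
z(r) = 3 + (1 + r)/(-3 + r) (z(r) = 3 + (r + 1)/(r - 3) = 3 + (1 + r)/(-3 + r))
f(F, o) = -1 (f(F, o) = 3 + (-4 + 0) = 3 - 4 = -1)
(z(Q)*f(0, 6))*24 = ((4*(-2 + 5)/(-3 + 5))*(-1))*24 = ((4*3/2)*(-1))*24 = ((4*(1/2)*3)*(-1))*24 = (6*(-1))*24 = -6*24 = -144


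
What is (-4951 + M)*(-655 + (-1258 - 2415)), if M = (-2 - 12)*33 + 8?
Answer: 23392840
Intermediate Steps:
M = -454 (M = -14*33 + 8 = -462 + 8 = -454)
(-4951 + M)*(-655 + (-1258 - 2415)) = (-4951 - 454)*(-655 + (-1258 - 2415)) = -5405*(-655 - 3673) = -5405*(-4328) = 23392840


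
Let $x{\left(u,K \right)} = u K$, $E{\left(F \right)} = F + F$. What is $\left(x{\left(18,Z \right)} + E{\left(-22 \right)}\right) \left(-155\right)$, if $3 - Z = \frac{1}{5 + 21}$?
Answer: $- \frac{18755}{13} \approx -1442.7$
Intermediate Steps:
$Z = \frac{77}{26}$ ($Z = 3 - \frac{1}{5 + 21} = 3 - \frac{1}{26} = \frac{77}{26} \approx 2.9615$)
$E{\left(F \right)} = 2 F$
$x{\left(u,K \right)} = K u$
$\left(x{\left(18,Z \right)} + E{\left(-22 \right)}\right) \left(-155\right) = \left(\frac{77}{26} \cdot 18 + 2 \left(-22\right)\right) \left(-155\right) = \left(\frac{693}{13} - 44\right) \left(-155\right) = \frac{121}{13} \left(-155\right) = - \frac{18755}{13}$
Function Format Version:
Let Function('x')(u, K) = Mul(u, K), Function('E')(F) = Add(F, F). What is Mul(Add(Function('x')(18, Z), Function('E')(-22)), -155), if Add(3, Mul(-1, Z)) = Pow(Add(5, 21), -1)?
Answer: Rational(-18755, 13) ≈ -1442.7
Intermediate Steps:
Z = Rational(77, 26) (Z = Add(3, Mul(-1, Pow(Add(5, 21), -1))) = Add(3, Mul(-1, Pow(26, -1))) = Add(3, Mul(-1, Rational(1, 26))) = Add(3, Rational(-1, 26)) = Rational(77, 26) ≈ 2.9615)
Function('E')(F) = Mul(2, F)
Function('x')(u, K) = Mul(K, u)
Mul(Add(Function('x')(18, Z), Function('E')(-22)), -155) = Mul(Add(Mul(Rational(77, 26), 18), Mul(2, -22)), -155) = Mul(Add(Rational(693, 13), -44), -155) = Mul(Rational(121, 13), -155) = Rational(-18755, 13)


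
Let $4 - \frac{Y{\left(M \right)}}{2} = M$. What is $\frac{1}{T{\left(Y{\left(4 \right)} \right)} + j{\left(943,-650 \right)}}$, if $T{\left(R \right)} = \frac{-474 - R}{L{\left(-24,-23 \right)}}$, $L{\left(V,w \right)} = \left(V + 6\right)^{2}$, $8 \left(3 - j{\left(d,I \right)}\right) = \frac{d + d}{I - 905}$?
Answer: $\frac{167940}{283591} \approx 0.59219$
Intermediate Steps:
$j{\left(d,I \right)} = 3 - \frac{d}{4 \left(-905 + I\right)}$ ($j{\left(d,I \right)} = 3 - \frac{\left(d + d\right) \frac{1}{I - 905}}{8} = 3 - \frac{2 d \frac{1}{-905 + I}}{8} = 3 - \frac{d}{4 \left(-905 + I\right)}$)
$L{\left(V,w \right)} = \left(6 + V\right)^{2}$
$Y{\left(M \right)} = 8 - 2 M$
$T{\left(R \right)} = - \frac{79}{54} - \frac{R}{324}$ ($T{\left(R \right)} = \frac{-474 - R}{\left(6 - 24\right)^{2}} = \frac{-474 - R}{\left(-18\right)^{2}} = \frac{-474 - R}{324} = \left(-474 - R\right) \frac{1}{324} = - \frac{79}{54} - \frac{R}{324}$)
$\frac{1}{T{\left(Y{\left(4 \right)} \right)} + j{\left(943,-650 \right)}} = \frac{1}{\left(- \frac{79}{54} - \frac{8 - 8}{324}\right) + \frac{-10860 - 943 + 12 \left(-650\right)}{4 \left(-905 - 650\right)}} = \frac{1}{\left(- \frac{79}{54} - \frac{8 - 8}{324}\right) + \frac{-10860 - 943 - 7800}{4 \left(-1555\right)}} = \frac{1}{\left(- \frac{79}{54} - 0\right) + \frac{1}{4} \left(- \frac{1}{1555}\right) \left(-19603\right)} = \frac{1}{\left(- \frac{79}{54} + 0\right) + \frac{19603}{6220}} = \frac{1}{- \frac{79}{54} + \frac{19603}{6220}} = \frac{1}{\frac{283591}{167940}} = \frac{167940}{283591}$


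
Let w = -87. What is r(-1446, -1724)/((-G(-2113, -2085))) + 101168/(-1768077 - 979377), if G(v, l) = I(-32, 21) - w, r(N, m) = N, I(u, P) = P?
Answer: 110052565/8242362 ≈ 13.352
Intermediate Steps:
G(v, l) = 108 (G(v, l) = 21 - 1*(-87) = 21 + 87 = 108)
r(-1446, -1724)/((-G(-2113, -2085))) + 101168/(-1768077 - 979377) = -1446/((-1*108)) + 101168/(-1768077 - 979377) = -1446/(-108) + 101168/(-2747454) = -1446*(-1/108) + 101168*(-1/2747454) = 241/18 - 50584/1373727 = 110052565/8242362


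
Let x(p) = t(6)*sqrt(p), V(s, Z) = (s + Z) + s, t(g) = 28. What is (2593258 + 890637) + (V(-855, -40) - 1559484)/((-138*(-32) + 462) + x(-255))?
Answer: 6965646831844/1999567 + 10928638*I*sqrt(255)/5998701 ≈ 3.4836e+6 + 29.092*I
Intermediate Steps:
V(s, Z) = Z + 2*s (V(s, Z) = (Z + s) + s = Z + 2*s)
x(p) = 28*sqrt(p)
(2593258 + 890637) + (V(-855, -40) - 1559484)/((-138*(-32) + 462) + x(-255)) = (2593258 + 890637) + ((-40 + 2*(-855)) - 1559484)/((-138*(-32) + 462) + 28*sqrt(-255)) = 3483895 + ((-40 - 1710) - 1559484)/((4416 + 462) + 28*(I*sqrt(255))) = 3483895 + (-1750 - 1559484)/(4878 + 28*I*sqrt(255)) = 3483895 - 1561234/(4878 + 28*I*sqrt(255))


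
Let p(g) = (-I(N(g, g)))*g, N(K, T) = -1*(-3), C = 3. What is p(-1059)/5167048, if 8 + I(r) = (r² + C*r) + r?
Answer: 13767/5167048 ≈ 0.0026644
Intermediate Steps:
N(K, T) = 3
I(r) = -8 + r² + 4*r (I(r) = -8 + ((r² + 3*r) + r) = -8 + (r² + 4*r) = -8 + r² + 4*r)
p(g) = -13*g (p(g) = (-(-8 + 3² + 4*3))*g = (-(-8 + 9 + 12))*g = (-1*13)*g = -13*g)
p(-1059)/5167048 = -13*(-1059)/5167048 = 13767*(1/5167048) = 13767/5167048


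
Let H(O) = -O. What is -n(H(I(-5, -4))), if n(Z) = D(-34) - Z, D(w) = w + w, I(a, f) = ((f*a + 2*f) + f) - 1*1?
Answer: 61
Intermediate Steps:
I(a, f) = -1 + 3*f + a*f (I(a, f) = ((a*f + 2*f) + f) - 1 = ((2*f + a*f) + f) - 1 = (3*f + a*f) - 1 = -1 + 3*f + a*f)
D(w) = 2*w
n(Z) = -68 - Z (n(Z) = 2*(-34) - Z = -68 - Z)
-n(H(I(-5, -4))) = -(-68 - (-1)*(-1 + 3*(-4) - 5*(-4))) = -(-68 - (-1)*(-1 - 12 + 20)) = -(-68 - (-1)*7) = -(-68 - 1*(-7)) = -(-68 + 7) = -1*(-61) = 61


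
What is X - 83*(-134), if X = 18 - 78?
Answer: 11062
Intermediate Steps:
X = -60
X - 83*(-134) = -60 - 83*(-134) = -60 + 11122 = 11062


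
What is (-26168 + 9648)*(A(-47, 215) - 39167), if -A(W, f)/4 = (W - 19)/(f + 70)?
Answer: 12293447208/19 ≈ 6.4702e+8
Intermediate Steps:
A(W, f) = -4*(-19 + W)/(70 + f) (A(W, f) = -4*(W - 19)/(f + 70) = -4*(-19 + W)/(70 + f))
(-26168 + 9648)*(A(-47, 215) - 39167) = (-26168 + 9648)*(4*(19 - 1*(-47))/(70 + 215) - 39167) = -16520*(4*(19 + 47)/285 - 39167) = -16520*(4*(1/285)*66 - 39167) = -16520*(88/95 - 39167) = -16520*(-3720777/95) = 12293447208/19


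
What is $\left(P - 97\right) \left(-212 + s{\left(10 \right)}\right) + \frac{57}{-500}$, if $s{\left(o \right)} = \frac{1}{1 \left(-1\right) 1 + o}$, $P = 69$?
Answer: $\frac{26697487}{4500} \approx 5932.8$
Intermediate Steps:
$s{\left(o \right)} = \frac{1}{-1 + o}$ ($s{\left(o \right)} = \frac{1}{\left(-1\right) 1 + o} = \frac{1}{-1 + o}$)
$\left(P - 97\right) \left(-212 + s{\left(10 \right)}\right) + \frac{57}{-500} = \left(69 - 97\right) \left(-212 + \frac{1}{-1 + 10}\right) + \frac{57}{-500} = - 28 \left(-212 + \frac{1}{9}\right) + 57 \left(- \frac{1}{500}\right) = - 28 \left(-212 + \frac{1}{9}\right) - \frac{57}{500} = \left(-28\right) \left(- \frac{1907}{9}\right) - \frac{57}{500} = \frac{53396}{9} - \frac{57}{500} = \frac{26697487}{4500}$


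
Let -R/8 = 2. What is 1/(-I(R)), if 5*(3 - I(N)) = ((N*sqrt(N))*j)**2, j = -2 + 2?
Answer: -1/3 ≈ -0.33333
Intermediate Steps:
j = 0
R = -16 (R = -8*2 = -16)
I(N) = 3 (I(N) = 3 - ((N*sqrt(N))*0)**2/5 = 3 - (N**(3/2)*0)**2/5 = 3 - 1/5*0**2 = 3 - 1/5*0 = 3 + 0 = 3)
1/(-I(R)) = 1/(-1*3) = 1/(-3) = -1/3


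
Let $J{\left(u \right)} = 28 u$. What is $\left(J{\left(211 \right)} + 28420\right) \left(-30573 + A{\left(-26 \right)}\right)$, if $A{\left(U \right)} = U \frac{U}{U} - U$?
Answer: $-1049509944$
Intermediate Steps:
$A{\left(U \right)} = 0$ ($A{\left(U \right)} = U 1 - U = U - U = 0$)
$\left(J{\left(211 \right)} + 28420\right) \left(-30573 + A{\left(-26 \right)}\right) = \left(28 \cdot 211 + 28420\right) \left(-30573 + 0\right) = \left(5908 + 28420\right) \left(-30573\right) = 34328 \left(-30573\right) = -1049509944$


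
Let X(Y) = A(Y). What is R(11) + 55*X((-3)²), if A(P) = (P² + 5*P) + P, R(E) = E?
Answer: 7436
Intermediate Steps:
A(P) = P² + 6*P
X(Y) = Y*(6 + Y)
R(11) + 55*X((-3)²) = 11 + 55*((-3)²*(6 + (-3)²)) = 11 + 55*(9*(6 + 9)) = 11 + 55*(9*15) = 11 + 55*135 = 11 + 7425 = 7436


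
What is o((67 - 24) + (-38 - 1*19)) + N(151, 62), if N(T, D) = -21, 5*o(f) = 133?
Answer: 28/5 ≈ 5.6000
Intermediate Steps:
o(f) = 133/5 (o(f) = (1/5)*133 = 133/5)
o((67 - 24) + (-38 - 1*19)) + N(151, 62) = 133/5 - 21 = 28/5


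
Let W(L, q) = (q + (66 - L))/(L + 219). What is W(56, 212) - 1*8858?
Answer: -2435728/275 ≈ -8857.2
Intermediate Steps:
W(L, q) = (66 + q - L)/(219 + L)
W(56, 212) - 1*8858 = (66 + 212 - 1*56)/(219 + 56) - 1*8858 = (66 + 212 - 56)/275 - 8858 = (1/275)*222 - 8858 = 222/275 - 8858 = -2435728/275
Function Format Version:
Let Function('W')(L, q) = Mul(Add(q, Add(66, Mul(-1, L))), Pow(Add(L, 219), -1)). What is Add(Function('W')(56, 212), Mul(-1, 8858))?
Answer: Rational(-2435728, 275) ≈ -8857.2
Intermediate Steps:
Function('W')(L, q) = Mul(Pow(Add(219, L), -1), Add(66, q, Mul(-1, L))) (Function('W')(L, q) = Mul(Add(66, q, Mul(-1, L)), Pow(Add(219, L), -1)) = Mul(Pow(Add(219, L), -1), Add(66, q, Mul(-1, L))))
Add(Function('W')(56, 212), Mul(-1, 8858)) = Add(Mul(Pow(Add(219, 56), -1), Add(66, 212, Mul(-1, 56))), Mul(-1, 8858)) = Add(Mul(Pow(275, -1), Add(66, 212, -56)), -8858) = Add(Mul(Rational(1, 275), 222), -8858) = Add(Rational(222, 275), -8858) = Rational(-2435728, 275)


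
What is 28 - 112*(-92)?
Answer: 10332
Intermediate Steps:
28 - 112*(-92) = 28 + 10304 = 10332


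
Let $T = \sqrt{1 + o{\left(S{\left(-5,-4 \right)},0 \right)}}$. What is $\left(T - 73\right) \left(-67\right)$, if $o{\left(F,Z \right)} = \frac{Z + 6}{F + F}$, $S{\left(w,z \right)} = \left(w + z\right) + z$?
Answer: $4891 - \frac{67 \sqrt{130}}{13} \approx 4832.2$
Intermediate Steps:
$S{\left(w,z \right)} = w + 2 z$
$o{\left(F,Z \right)} = \frac{6 + Z}{2 F}$
$T = \frac{\sqrt{130}}{13}$ ($T = \sqrt{1 + \frac{6 + 0}{2 \left(-5 + 2 \left(-4\right)\right)}} = \sqrt{1 + \frac{1}{2} \frac{1}{-5 - 8} \cdot 6} = \sqrt{1 + \frac{1}{2} \frac{1}{-13} \cdot 6} = \sqrt{1 + \frac{1}{2} \left(- \frac{1}{13}\right) 6} = \sqrt{1 - \frac{3}{13}} = \sqrt{\frac{10}{13}} = \frac{\sqrt{130}}{13} \approx 0.87706$)
$\left(T - 73\right) \left(-67\right) = \left(\frac{\sqrt{130}}{13} - 73\right) \left(-67\right) = \left(-73 + \frac{\sqrt{130}}{13}\right) \left(-67\right) = 4891 - \frac{67 \sqrt{130}}{13}$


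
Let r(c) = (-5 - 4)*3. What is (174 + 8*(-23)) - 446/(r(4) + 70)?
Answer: -876/43 ≈ -20.372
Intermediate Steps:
r(c) = -27 (r(c) = -9*3 = -27)
(174 + 8*(-23)) - 446/(r(4) + 70) = (174 + 8*(-23)) - 446/(-27 + 70) = (174 - 184) - 446/43 = -10 - 446*1/43 = -10 - 446/43 = -876/43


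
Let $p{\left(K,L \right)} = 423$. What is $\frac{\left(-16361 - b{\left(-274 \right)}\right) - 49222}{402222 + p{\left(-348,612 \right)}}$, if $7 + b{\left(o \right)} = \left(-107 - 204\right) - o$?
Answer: $- \frac{65539}{402645} \approx -0.16277$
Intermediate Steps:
$b{\left(o \right)} = -318 - o$ ($b{\left(o \right)} = -7 - \left(311 + o\right) = -318 - o$)
$\frac{\left(-16361 - b{\left(-274 \right)}\right) - 49222}{402222 + p{\left(-348,612 \right)}} = \frac{\left(-16361 - \left(-318 - -274\right)\right) - 49222}{402222 + 423} = \frac{\left(-16361 - \left(-318 + 274\right)\right) - 49222}{402645} = \left(\left(-16361 - -44\right) - 49222\right) \frac{1}{402645} = \left(\left(-16361 + 44\right) - 49222\right) \frac{1}{402645} = \left(-16317 - 49222\right) \frac{1}{402645} = \left(-65539\right) \frac{1}{402645} = - \frac{65539}{402645}$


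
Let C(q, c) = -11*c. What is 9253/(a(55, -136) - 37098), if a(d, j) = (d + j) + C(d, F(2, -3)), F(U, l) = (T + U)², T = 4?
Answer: -9253/37575 ≈ -0.24625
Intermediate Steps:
F(U, l) = (4 + U)²
a(d, j) = -396 + d + j (a(d, j) = (d + j) - 11*(4 + 2)² = (d + j) - 11*6² = (d + j) - 11*36 = (d + j) - 396 = -396 + d + j)
9253/(a(55, -136) - 37098) = 9253/((-396 + 55 - 136) - 37098) = 9253/(-477 - 37098) = 9253/(-37575) = 9253*(-1/37575) = -9253/37575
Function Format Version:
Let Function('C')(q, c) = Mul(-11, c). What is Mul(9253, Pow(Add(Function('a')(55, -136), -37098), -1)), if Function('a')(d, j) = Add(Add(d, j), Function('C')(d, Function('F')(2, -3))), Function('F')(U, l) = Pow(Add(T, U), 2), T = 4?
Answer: Rational(-9253, 37575) ≈ -0.24625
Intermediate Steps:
Function('F')(U, l) = Pow(Add(4, U), 2)
Function('a')(d, j) = Add(-396, d, j) (Function('a')(d, j) = Add(Add(d, j), Mul(-11, Pow(Add(4, 2), 2))) = Add(Add(d, j), Mul(-11, Pow(6, 2))) = Add(Add(d, j), Mul(-11, 36)) = Add(Add(d, j), -396) = Add(-396, d, j))
Mul(9253, Pow(Add(Function('a')(55, -136), -37098), -1)) = Mul(9253, Pow(Add(Add(-396, 55, -136), -37098), -1)) = Mul(9253, Pow(Add(-477, -37098), -1)) = Mul(9253, Pow(-37575, -1)) = Mul(9253, Rational(-1, 37575)) = Rational(-9253, 37575)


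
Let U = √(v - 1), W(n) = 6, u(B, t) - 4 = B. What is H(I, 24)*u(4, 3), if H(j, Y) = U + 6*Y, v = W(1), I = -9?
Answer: 1152 + 8*√5 ≈ 1169.9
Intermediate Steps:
u(B, t) = 4 + B
v = 6
U = √5 (U = √(6 - 1) = √5 ≈ 2.2361)
H(j, Y) = √5 + 6*Y
H(I, 24)*u(4, 3) = (√5 + 6*24)*(4 + 4) = (√5 + 144)*8 = (144 + √5)*8 = 1152 + 8*√5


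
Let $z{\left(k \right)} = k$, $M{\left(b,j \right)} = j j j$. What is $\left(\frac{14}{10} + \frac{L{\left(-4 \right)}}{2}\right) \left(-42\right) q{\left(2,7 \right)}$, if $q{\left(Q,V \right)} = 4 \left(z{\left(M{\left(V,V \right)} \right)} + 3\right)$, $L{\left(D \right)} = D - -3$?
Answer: $- \frac{261576}{5} \approx -52315.0$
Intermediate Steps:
$M{\left(b,j \right)} = j^{3}$ ($M{\left(b,j \right)} = j^{2} j = j^{3}$)
$L{\left(D \right)} = 3 + D$ ($L{\left(D \right)} = D + 3 = 3 + D$)
$q{\left(Q,V \right)} = 12 + 4 V^{3}$ ($q{\left(Q,V \right)} = 4 \left(V^{3} + 3\right) = 4 \left(3 + V^{3}\right) = 12 + 4 V^{3}$)
$\left(\frac{14}{10} + \frac{L{\left(-4 \right)}}{2}\right) \left(-42\right) q{\left(2,7 \right)} = \left(\frac{14}{10} + \frac{3 - 4}{2}\right) \left(-42\right) \left(12 + 4 \cdot 7^{3}\right) = \left(14 \cdot \frac{1}{10} - \frac{1}{2}\right) \left(-42\right) \left(12 + 4 \cdot 343\right) = \left(\frac{7}{5} - \frac{1}{2}\right) \left(-42\right) \left(12 + 1372\right) = \frac{9}{10} \left(-42\right) 1384 = \left(- \frac{189}{5}\right) 1384 = - \frac{261576}{5}$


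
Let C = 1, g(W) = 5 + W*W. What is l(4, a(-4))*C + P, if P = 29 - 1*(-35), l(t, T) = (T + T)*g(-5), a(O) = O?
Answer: -176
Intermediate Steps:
g(W) = 5 + W²
l(t, T) = 60*T (l(t, T) = (T + T)*(5 + (-5)²) = (2*T)*(5 + 25) = (2*T)*30 = 60*T)
P = 64 (P = 29 + 35 = 64)
l(4, a(-4))*C + P = (60*(-4))*1 + 64 = -240*1 + 64 = -240 + 64 = -176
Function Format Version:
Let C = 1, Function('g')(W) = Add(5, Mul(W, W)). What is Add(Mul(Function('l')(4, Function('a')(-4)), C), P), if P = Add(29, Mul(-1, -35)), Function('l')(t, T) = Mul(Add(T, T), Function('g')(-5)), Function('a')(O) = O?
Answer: -176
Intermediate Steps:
Function('g')(W) = Add(5, Pow(W, 2))
Function('l')(t, T) = Mul(60, T) (Function('l')(t, T) = Mul(Add(T, T), Add(5, Pow(-5, 2))) = Mul(Mul(2, T), Add(5, 25)) = Mul(Mul(2, T), 30) = Mul(60, T))
P = 64 (P = Add(29, 35) = 64)
Add(Mul(Function('l')(4, Function('a')(-4)), C), P) = Add(Mul(Mul(60, -4), 1), 64) = Add(Mul(-240, 1), 64) = Add(-240, 64) = -176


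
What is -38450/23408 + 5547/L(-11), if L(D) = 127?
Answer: 62480513/1486408 ≈ 42.035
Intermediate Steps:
-38450/23408 + 5547/L(-11) = -38450/23408 + 5547/127 = -38450*1/23408 + 5547*(1/127) = -19225/11704 + 5547/127 = 62480513/1486408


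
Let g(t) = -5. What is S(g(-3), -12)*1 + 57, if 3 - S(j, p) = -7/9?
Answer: 547/9 ≈ 60.778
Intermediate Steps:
S(j, p) = 34/9 (S(j, p) = 3 - (-7)/9 = 3 - 1*(-7/9) = 3 + 7/9 = 34/9)
S(g(-3), -12)*1 + 57 = (34/9)*1 + 57 = 34/9 + 57 = 547/9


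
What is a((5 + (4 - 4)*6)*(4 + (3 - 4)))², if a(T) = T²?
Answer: 50625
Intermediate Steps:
a((5 + (4 - 4)*6)*(4 + (3 - 4)))² = (((5 + (4 - 4)*6)*(4 + (3 - 4)))²)² = (((5 + 0*6)*(4 - 1))²)² = (((5 + 0)*3)²)² = ((5*3)²)² = (15²)² = 225² = 50625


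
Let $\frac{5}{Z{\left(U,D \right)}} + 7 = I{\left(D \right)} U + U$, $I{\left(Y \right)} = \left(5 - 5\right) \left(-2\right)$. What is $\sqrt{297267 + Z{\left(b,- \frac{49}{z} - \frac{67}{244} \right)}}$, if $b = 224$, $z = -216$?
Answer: $\frac{8 \sqrt{218718857}}{217} \approx 545.22$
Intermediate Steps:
$I{\left(Y \right)} = 0$ ($I{\left(Y \right)} = 0 \left(-2\right) = 0$)
$Z{\left(U,D \right)} = \frac{5}{-7 + U}$ ($Z{\left(U,D \right)} = \frac{5}{-7 + \left(0 U + U\right)} = \frac{5}{-7 + \left(0 + U\right)} = \frac{5}{-7 + U}$)
$\sqrt{297267 + Z{\left(b,- \frac{49}{z} - \frac{67}{244} \right)}} = \sqrt{297267 + \frac{5}{-7 + 224}} = \sqrt{297267 + \frac{5}{217}} = \sqrt{\frac{64506944}{217}} = \frac{8 \sqrt{218718857}}{217}$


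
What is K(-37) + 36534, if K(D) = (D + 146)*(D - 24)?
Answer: 29885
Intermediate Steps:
K(D) = (-24 + D)*(146 + D) (K(D) = (146 + D)*(-24 + D) = (-24 + D)*(146 + D))
K(-37) + 36534 = (-3504 + (-37)² + 122*(-37)) + 36534 = (-3504 + 1369 - 4514) + 36534 = -6649 + 36534 = 29885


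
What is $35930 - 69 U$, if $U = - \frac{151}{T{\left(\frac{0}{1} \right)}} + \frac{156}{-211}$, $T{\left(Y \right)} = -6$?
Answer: $\frac{14451185}{422} \approx 34245.0$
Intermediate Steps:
$U = \frac{30925}{1266}$ ($U = - \frac{151}{-6} + \frac{156}{-211} = \left(-151\right) \left(- \frac{1}{6}\right) + 156 \left(- \frac{1}{211}\right) = \frac{151}{6} - \frac{156}{211} = \frac{30925}{1266} \approx 24.427$)
$35930 - 69 U = 35930 - 69 \cdot \frac{30925}{1266} = 35930 - \frac{711275}{422} = \frac{14451185}{422}$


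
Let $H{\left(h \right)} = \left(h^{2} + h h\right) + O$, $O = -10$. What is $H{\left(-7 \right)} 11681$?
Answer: $1027928$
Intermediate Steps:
$H{\left(h \right)} = -10 + 2 h^{2}$ ($H{\left(h \right)} = \left(h^{2} + h h\right) - 10 = \left(h^{2} + h^{2}\right) - 10 = 2 h^{2} - 10 = -10 + 2 h^{2}$)
$H{\left(-7 \right)} 11681 = \left(-10 + 2 \left(-7\right)^{2}\right) 11681 = \left(-10 + 2 \cdot 49\right) 11681 = \left(-10 + 98\right) 11681 = 88 \cdot 11681 = 1027928$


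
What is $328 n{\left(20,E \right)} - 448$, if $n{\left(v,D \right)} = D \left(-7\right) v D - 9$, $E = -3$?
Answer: $-416680$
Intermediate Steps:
$n{\left(v,D \right)} = -9 - 7 v D^{2}$ ($n{\left(v,D \right)} = - 7 D v D - 9 = - 7 v D^{2} - 9 = -9 - 7 v D^{2}$)
$328 n{\left(20,E \right)} - 448 = 328 \left(-9 - 140 \left(-3\right)^{2}\right) - 448 = 328 \left(-9 - 140 \cdot 9\right) - 448 = 328 \left(-9 - 1260\right) - 448 = 328 \left(-1269\right) - 448 = -416232 - 448 = -416680$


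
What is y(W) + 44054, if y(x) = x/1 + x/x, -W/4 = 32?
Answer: 43927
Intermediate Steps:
W = -128 (W = -4*32 = -128)
y(x) = 1 + x (y(x) = x*1 + 1 = x + 1 = 1 + x)
y(W) + 44054 = (1 - 128) + 44054 = -127 + 44054 = 43927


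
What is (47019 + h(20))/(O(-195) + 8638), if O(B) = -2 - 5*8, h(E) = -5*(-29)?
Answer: 11791/2149 ≈ 5.4867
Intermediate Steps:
h(E) = 145
O(B) = -42 (O(B) = -2 - 40 = -42)
(47019 + h(20))/(O(-195) + 8638) = (47019 + 145)/(-42 + 8638) = 47164/8596 = 47164*(1/8596) = 11791/2149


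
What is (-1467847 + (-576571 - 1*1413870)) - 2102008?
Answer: -5560296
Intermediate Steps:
(-1467847 + (-576571 - 1*1413870)) - 2102008 = (-1467847 + (-576571 - 1413870)) - 2102008 = (-1467847 - 1990441) - 2102008 = -3458288 - 2102008 = -5560296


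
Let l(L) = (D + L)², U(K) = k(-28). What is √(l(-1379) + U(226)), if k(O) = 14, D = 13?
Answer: 3*√207330 ≈ 1366.0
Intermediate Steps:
U(K) = 14
l(L) = (13 + L)²
√(l(-1379) + U(226)) = √((13 - 1379)² + 14) = √((-1366)² + 14) = √(1865956 + 14) = √1865970 = 3*√207330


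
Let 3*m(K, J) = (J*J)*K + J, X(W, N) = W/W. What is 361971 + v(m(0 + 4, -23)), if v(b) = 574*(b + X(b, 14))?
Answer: 2289017/3 ≈ 7.6301e+5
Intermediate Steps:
X(W, N) = 1
m(K, J) = J/3 + K*J²/3 (m(K, J) = ((J*J)*K + J)/3 = (J²*K + J)/3 = (K*J² + J)/3 = (J + K*J²)/3 = J/3 + K*J²/3)
v(b) = 574 + 574*b (v(b) = 574*(b + 1) = 574*(1 + b) = 574 + 574*b)
361971 + v(m(0 + 4, -23)) = 361971 + (574 + 574*((⅓)*(-23)*(1 - 23*(0 + 4)))) = 361971 + (574 + 574*((⅓)*(-23)*(1 - 23*4))) = 361971 + (574 + 574*((⅓)*(-23)*(1 - 92))) = 361971 + (574 + 574*((⅓)*(-23)*(-91))) = 361971 + (574 + 574*(2093/3)) = 361971 + (574 + 1201382/3) = 361971 + 1203104/3 = 2289017/3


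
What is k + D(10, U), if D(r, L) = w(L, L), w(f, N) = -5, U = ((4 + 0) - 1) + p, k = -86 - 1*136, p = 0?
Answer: -227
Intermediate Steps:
k = -222 (k = -86 - 136 = -222)
U = 3 (U = ((4 + 0) - 1) + 0 = (4 - 1) + 0 = 3 + 0 = 3)
D(r, L) = -5
k + D(10, U) = -222 - 5 = -227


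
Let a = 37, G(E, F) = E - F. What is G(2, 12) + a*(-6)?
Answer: -232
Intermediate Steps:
G(2, 12) + a*(-6) = (2 - 1*12) + 37*(-6) = (2 - 12) - 222 = -10 - 222 = -232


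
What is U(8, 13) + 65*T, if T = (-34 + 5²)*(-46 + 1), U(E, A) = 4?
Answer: 26329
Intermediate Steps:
T = 405 (T = (-34 + 25)*(-45) = -9*(-45) = 405)
U(8, 13) + 65*T = 4 + 65*405 = 4 + 26325 = 26329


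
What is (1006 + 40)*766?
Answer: 801236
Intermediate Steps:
(1006 + 40)*766 = 1046*766 = 801236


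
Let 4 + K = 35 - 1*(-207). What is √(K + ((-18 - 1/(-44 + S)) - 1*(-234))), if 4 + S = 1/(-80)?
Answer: 3*√744255206/3841 ≈ 21.308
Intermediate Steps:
S = -321/80 (S = -4 + 1/(-80) = -4 - 1/80 = -321/80 ≈ -4.0125)
K = 238 (K = -4 + (35 - 1*(-207)) = -4 + (35 + 207) = -4 + 242 = 238)
√(K + ((-18 - 1/(-44 + S)) - 1*(-234))) = √(238 + ((-18 - 1/(-44 - 321/80)) - 1*(-234))) = √(238 + ((-18 - 1/(-3841/80)) + 234)) = √(238 + ((-18 - 1*(-80/3841)) + 234)) = √(238 + ((-18 + 80/3841) + 234)) = √(238 + (-69058/3841 + 234)) = √(238 + 829736/3841) = √(1743894/3841) = 3*√744255206/3841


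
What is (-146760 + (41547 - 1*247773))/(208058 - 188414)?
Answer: -58831/3274 ≈ -17.969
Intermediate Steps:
(-146760 + (41547 - 1*247773))/(208058 - 188414) = (-146760 + (41547 - 247773))/19644 = (-146760 - 206226)*(1/19644) = -352986*1/19644 = -58831/3274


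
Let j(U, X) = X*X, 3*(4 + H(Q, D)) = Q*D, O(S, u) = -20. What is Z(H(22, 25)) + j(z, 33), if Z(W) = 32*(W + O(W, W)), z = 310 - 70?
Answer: 18563/3 ≈ 6187.7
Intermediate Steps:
H(Q, D) = -4 + D*Q/3 (H(Q, D) = -4 + (Q*D)/3 = -4 + (D*Q)/3 = -4 + D*Q/3)
z = 240
Z(W) = -640 + 32*W (Z(W) = 32*(W - 20) = 32*(-20 + W) = -640 + 32*W)
j(U, X) = X²
Z(H(22, 25)) + j(z, 33) = (-640 + 32*(-4 + (⅓)*25*22)) + 33² = (-640 + 32*(-4 + 550/3)) + 1089 = (-640 + 32*(538/3)) + 1089 = (-640 + 17216/3) + 1089 = 15296/3 + 1089 = 18563/3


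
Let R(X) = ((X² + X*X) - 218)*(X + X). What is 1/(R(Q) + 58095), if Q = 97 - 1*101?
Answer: 1/59583 ≈ 1.6783e-5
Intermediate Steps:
Q = -4 (Q = 97 - 101 = -4)
R(X) = 2*X*(-218 + 2*X²) (R(X) = ((X² + X²) - 218)*(2*X) = (2*X² - 218)*(2*X) = (-218 + 2*X²)*(2*X) = 2*X*(-218 + 2*X²))
1/(R(Q) + 58095) = 1/(4*(-4)*(-109 + (-4)²) + 58095) = 1/(4*(-4)*(-109 + 16) + 58095) = 1/(4*(-4)*(-93) + 58095) = 1/(1488 + 58095) = 1/59583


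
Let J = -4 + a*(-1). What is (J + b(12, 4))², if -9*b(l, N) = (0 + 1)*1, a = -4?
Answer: 1/81 ≈ 0.012346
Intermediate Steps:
b(l, N) = -⅑ (b(l, N) = -(0 + 1)/9 = -1/9 = -⅑*1 = -⅑)
J = 0 (J = -4 - 4*(-1) = -4 + 4 = 0)
(J + b(12, 4))² = (0 - ⅑)² = (-⅑)² = 1/81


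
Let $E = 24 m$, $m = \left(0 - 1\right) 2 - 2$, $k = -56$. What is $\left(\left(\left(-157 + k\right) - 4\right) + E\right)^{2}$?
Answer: $97969$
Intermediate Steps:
$m = -4$ ($m = \left(-1\right) 2 - 2 = -2 - 2 = -4$)
$E = -96$ ($E = 24 \left(-4\right) = -96$)
$\left(\left(\left(-157 + k\right) - 4\right) + E\right)^{2} = \left(\left(\left(-157 - 56\right) - 4\right) - 96\right)^{2} = \left(\left(-213 - 4\right) - 96\right)^{2} = \left(-217 - 96\right)^{2} = \left(-313\right)^{2} = 97969$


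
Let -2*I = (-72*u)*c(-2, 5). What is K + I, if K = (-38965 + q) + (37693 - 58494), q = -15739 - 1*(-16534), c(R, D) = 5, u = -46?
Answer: -67251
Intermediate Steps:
I = -8280 (I = -(-72*(-46))*5/2 = -1656*5 = -½*16560 = -8280)
q = 795 (q = -15739 + 16534 = 795)
K = -58971 (K = (-38965 + 795) + (37693 - 58494) = -38170 - 20801 = -58971)
K + I = -58971 - 8280 = -67251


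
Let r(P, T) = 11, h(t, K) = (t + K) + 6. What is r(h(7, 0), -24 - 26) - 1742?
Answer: -1731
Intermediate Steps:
h(t, K) = 6 + K + t (h(t, K) = (K + t) + 6 = 6 + K + t)
r(h(7, 0), -24 - 26) - 1742 = 11 - 1742 = -1731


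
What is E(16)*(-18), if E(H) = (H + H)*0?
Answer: 0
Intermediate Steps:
E(H) = 0 (E(H) = (2*H)*0 = 0)
E(16)*(-18) = 0*(-18) = 0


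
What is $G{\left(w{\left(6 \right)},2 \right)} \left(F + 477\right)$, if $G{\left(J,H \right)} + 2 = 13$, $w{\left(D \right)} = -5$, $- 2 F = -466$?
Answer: $7810$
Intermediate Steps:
$F = 233$ ($F = \left(- \frac{1}{2}\right) \left(-466\right) = 233$)
$G{\left(J,H \right)} = 11$ ($G{\left(J,H \right)} = -2 + 13 = 11$)
$G{\left(w{\left(6 \right)},2 \right)} \left(F + 477\right) = 11 \left(233 + 477\right) = 11 \cdot 710 = 7810$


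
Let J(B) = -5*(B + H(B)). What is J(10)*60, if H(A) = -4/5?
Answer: -2760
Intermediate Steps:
H(A) = -4/5 (H(A) = -4*1/5 = -4/5)
J(B) = 4 - 5*B (J(B) = -5*(B - 4/5) = -5*(-4/5 + B) = 4 - 5*B)
J(10)*60 = (4 - 5*10)*60 = (4 - 50)*60 = -46*60 = -2760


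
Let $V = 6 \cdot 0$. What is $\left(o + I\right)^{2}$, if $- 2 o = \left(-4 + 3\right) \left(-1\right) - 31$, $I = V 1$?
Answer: $225$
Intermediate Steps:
$V = 0$
$I = 0$ ($I = 0 \cdot 1 = 0$)
$o = 15$ ($o = - \frac{\left(-4 + 3\right) \left(-1\right) - 31}{2} = - \frac{\left(-1\right) \left(-1\right) - 31}{2} = - \frac{1 - 31}{2} = \left(- \frac{1}{2}\right) \left(-30\right) = 15$)
$\left(o + I\right)^{2} = \left(15 + 0\right)^{2} = 15^{2} = 225$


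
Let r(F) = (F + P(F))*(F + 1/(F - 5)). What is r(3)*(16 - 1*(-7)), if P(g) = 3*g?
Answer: 690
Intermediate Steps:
r(F) = 4*F*(F + 1/(-5 + F)) (r(F) = (F + 3*F)*(F + 1/(F - 5)) = (4*F)*(F + 1/(-5 + F)) = 4*F*(F + 1/(-5 + F)))
r(3)*(16 - 1*(-7)) = (4*3*(1 + 3² - 5*3)/(-5 + 3))*(16 - 1*(-7)) = (4*3*(1 + 9 - 15)/(-2))*(16 + 7) = (4*3*(-½)*(-5))*23 = 30*23 = 690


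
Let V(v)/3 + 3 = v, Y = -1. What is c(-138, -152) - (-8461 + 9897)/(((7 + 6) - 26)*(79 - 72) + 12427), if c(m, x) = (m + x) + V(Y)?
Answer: -931727/3084 ≈ -302.12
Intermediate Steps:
V(v) = -9 + 3*v
c(m, x) = -12 + m + x (c(m, x) = (m + x) + (-9 + 3*(-1)) = (m + x) + (-9 - 3) = (m + x) - 12 = -12 + m + x)
c(-138, -152) - (-8461 + 9897)/(((7 + 6) - 26)*(79 - 72) + 12427) = (-12 - 138 - 152) - (-8461 + 9897)/(((7 + 6) - 26)*(79 - 72) + 12427) = -302 - 1436/((13 - 26)*7 + 12427) = -302 - 1436/(-13*7 + 12427) = -302 - 1436/(-91 + 12427) = -302 - 1436/12336 = -302 - 1*359/3084 = -302 - 359/3084 = -931727/3084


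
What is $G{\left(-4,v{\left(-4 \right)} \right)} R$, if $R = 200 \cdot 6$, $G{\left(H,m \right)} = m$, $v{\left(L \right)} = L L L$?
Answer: $-76800$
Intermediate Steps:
$v{\left(L \right)} = L^{3}$ ($v{\left(L \right)} = L^{2} L = L^{3}$)
$R = 1200$
$G{\left(-4,v{\left(-4 \right)} \right)} R = \left(-4\right)^{3} \cdot 1200 = \left(-64\right) 1200 = -76800$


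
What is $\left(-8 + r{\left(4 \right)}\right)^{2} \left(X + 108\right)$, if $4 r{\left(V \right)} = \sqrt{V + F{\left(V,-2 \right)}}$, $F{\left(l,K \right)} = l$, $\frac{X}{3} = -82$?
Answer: $-8901 + 1104 \sqrt{2} \approx -7339.7$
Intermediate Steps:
$X = -246$ ($X = 3 \left(-82\right) = -246$)
$r{\left(V \right)} = \frac{\sqrt{2} \sqrt{V}}{4}$ ($r{\left(V \right)} = \frac{\sqrt{V + V}}{4} = \frac{\sqrt{2 V}}{4} = \frac{\sqrt{2} \sqrt{V}}{4}$)
$\left(-8 + r{\left(4 \right)}\right)^{2} \left(X + 108\right) = \left(-8 + \frac{\sqrt{2} \sqrt{4}}{4}\right)^{2} \left(-246 + 108\right) = \left(-8 + \frac{1}{4} \sqrt{2} \cdot 2\right)^{2} \left(-138\right) = \left(-8 + \frac{\sqrt{2}}{2}\right)^{2} \left(-138\right) = - 138 \left(-8 + \frac{\sqrt{2}}{2}\right)^{2}$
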